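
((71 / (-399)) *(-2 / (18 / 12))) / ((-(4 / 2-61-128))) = 284 / 223839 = 0.00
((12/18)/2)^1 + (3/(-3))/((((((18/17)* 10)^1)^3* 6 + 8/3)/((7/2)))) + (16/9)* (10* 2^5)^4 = 35237288770902443267/1890275472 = 18641351111.44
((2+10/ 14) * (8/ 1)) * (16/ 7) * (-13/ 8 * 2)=-161.31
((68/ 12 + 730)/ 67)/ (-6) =-2207/ 1206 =-1.83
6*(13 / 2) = 39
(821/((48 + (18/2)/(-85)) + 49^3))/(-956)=-69785/9564049616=-0.00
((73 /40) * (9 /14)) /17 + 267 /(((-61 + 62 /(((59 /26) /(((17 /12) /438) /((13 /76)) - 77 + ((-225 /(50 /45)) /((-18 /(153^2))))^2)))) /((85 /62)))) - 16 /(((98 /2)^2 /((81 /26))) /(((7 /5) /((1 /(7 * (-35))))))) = 1620897328708893732604257 /225441131863175789353520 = 7.19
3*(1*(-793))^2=1886547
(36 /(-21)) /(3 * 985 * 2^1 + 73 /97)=-1164 /4013401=-0.00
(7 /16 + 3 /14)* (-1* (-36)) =657 /28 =23.46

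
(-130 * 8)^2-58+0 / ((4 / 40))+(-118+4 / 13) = 14058516 / 13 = 1081424.31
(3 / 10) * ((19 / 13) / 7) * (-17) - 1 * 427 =-428.06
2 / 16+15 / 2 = 61 / 8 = 7.62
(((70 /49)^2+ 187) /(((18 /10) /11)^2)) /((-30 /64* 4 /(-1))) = 44832920 /11907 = 3765.26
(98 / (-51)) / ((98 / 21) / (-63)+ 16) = -441 / 3655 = -0.12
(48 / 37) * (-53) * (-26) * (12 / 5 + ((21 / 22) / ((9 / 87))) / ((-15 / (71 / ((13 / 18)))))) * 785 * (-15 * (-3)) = -1492615654560 / 407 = -3667360330.61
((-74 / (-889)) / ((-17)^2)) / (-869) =-74 / 223264349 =-0.00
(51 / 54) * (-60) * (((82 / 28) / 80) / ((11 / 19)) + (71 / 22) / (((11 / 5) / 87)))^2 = -5090382501269537 / 5509701120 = -923894.49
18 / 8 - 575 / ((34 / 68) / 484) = -2226391 / 4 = -556597.75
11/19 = 0.58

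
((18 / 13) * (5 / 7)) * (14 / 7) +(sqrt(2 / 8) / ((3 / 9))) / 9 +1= 1717 / 546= 3.14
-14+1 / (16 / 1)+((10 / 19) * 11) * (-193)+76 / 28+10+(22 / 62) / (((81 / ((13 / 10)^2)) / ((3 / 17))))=-846753639187 / 756982800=-1118.59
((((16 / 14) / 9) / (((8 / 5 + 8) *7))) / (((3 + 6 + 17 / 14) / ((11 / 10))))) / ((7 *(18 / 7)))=0.00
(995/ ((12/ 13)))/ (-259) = -4.16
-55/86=-0.64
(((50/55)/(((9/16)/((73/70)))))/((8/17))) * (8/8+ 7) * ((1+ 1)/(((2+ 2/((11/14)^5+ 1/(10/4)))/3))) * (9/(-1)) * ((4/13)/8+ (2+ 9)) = -765617804344/217837763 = -3514.62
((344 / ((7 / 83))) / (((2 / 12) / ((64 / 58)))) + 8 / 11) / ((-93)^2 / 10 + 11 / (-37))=22312275760 / 714343399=31.23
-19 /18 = -1.06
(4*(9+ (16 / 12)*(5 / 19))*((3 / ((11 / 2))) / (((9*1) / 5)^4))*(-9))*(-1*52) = 138580000 / 152361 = 909.55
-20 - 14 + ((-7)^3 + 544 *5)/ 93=-785/ 93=-8.44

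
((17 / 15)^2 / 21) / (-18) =-289 / 85050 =-0.00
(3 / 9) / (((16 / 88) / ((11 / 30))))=121 / 180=0.67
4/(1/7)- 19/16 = 429/16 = 26.81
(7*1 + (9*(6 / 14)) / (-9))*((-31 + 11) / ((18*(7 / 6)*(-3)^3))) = 920 / 3969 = 0.23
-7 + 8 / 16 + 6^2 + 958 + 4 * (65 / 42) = 41735 / 42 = 993.69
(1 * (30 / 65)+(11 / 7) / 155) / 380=6653 / 5359900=0.00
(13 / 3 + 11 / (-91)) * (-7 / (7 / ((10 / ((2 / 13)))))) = -5750 / 21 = -273.81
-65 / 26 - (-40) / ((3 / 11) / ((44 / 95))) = 7459 / 114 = 65.43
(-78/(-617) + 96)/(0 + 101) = 59310/62317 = 0.95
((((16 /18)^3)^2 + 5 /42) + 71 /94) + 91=16149935336 /174844089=92.37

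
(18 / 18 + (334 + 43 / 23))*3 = 23244 / 23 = 1010.61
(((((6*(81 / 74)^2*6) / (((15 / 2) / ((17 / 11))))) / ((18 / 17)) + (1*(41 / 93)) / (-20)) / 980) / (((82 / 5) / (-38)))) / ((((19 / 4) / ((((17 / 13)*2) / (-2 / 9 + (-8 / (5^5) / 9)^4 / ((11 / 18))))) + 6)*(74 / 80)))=-3510641625624275207519531250 / 918089814740491720770397471769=-0.00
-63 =-63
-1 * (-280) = 280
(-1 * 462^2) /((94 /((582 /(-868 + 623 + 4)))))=62112204 /11327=5483.55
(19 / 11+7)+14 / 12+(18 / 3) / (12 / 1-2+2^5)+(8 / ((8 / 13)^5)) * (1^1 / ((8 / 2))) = 123754987 / 3784704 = 32.70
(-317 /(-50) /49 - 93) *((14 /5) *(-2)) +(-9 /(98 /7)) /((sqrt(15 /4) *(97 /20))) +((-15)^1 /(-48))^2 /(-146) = 17008524941 /32704000 - 12 *sqrt(15) /679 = 520.01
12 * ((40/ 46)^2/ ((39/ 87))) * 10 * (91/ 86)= 4872000/ 22747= 214.18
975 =975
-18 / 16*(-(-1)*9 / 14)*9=-729 / 112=-6.51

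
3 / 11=0.27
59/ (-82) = -59/ 82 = -0.72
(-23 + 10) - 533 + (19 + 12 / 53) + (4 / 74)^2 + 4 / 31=-1184557641 / 2249267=-526.64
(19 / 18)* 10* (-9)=-95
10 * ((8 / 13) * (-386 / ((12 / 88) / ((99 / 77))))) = -2038080 / 91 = -22396.48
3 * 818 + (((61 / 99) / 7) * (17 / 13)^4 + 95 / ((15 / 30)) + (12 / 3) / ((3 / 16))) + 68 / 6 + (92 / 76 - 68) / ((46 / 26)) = 22827377597126 / 8649441801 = 2639.17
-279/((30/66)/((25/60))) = -1023/4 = -255.75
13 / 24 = 0.54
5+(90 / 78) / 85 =1108 / 221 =5.01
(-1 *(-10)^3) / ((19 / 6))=6000 / 19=315.79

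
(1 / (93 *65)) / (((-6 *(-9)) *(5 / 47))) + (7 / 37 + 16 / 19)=1183341791 / 1147401450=1.03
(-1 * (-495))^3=121287375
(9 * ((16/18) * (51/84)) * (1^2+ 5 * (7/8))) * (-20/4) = -3655/28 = -130.54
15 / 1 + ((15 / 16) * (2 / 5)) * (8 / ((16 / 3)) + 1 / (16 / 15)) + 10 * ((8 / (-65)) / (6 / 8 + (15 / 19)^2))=49554511 / 3299712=15.02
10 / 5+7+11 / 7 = 74 / 7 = 10.57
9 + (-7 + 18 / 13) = 3.38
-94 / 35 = -2.69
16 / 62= 8 / 31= 0.26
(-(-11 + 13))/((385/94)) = -188/385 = -0.49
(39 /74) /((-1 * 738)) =-0.00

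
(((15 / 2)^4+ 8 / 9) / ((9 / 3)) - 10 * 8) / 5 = 421193 / 2160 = 195.00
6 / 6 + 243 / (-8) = -235 / 8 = -29.38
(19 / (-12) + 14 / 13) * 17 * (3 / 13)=-1343 / 676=-1.99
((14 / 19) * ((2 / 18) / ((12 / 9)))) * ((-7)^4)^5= 558545864083284007 / 114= 4899525123537579.01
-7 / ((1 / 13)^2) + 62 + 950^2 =901379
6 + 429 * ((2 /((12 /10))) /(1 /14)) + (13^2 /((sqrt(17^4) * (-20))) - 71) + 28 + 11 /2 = 57675561 /5780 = 9978.47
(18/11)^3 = 5832/1331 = 4.38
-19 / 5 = -3.80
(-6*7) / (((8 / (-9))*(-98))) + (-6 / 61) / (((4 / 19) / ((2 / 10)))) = -9831 / 17080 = -0.58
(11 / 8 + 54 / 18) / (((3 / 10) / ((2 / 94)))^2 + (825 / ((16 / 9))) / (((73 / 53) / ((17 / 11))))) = 127750 / 21009627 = 0.01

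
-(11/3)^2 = -121/9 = -13.44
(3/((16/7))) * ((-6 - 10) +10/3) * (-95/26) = 12635/208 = 60.75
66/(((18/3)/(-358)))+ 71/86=-338597/86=-3937.17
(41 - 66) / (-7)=25 / 7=3.57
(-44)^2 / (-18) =-968 / 9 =-107.56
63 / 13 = 4.85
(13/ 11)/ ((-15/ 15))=-13/ 11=-1.18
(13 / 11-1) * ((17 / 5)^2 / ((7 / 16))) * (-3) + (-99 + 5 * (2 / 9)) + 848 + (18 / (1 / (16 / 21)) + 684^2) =468605.41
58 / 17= 3.41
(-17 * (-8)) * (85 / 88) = 1445 / 11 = 131.36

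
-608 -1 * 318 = -926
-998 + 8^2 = -934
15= 15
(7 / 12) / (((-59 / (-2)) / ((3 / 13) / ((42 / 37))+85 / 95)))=3797 / 174876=0.02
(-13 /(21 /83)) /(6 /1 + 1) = -1079 /147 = -7.34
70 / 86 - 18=-739 / 43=-17.19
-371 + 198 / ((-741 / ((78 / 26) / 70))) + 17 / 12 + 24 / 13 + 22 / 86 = -1639319309 / 4460820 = -367.49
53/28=1.89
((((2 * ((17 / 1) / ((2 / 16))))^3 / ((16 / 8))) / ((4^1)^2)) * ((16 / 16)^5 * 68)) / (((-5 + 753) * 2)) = 314432 / 11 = 28584.73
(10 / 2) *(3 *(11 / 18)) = 55 / 6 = 9.17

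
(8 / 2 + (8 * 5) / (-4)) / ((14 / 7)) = -3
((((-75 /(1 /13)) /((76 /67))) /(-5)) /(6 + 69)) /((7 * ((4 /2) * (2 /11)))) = 9581 /10640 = 0.90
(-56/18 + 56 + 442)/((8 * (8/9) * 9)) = 2227/288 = 7.73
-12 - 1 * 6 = -18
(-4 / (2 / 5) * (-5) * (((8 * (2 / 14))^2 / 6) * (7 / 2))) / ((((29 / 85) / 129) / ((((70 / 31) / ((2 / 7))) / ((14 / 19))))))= 138890000 / 899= 154493.88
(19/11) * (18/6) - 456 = -4959/11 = -450.82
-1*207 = -207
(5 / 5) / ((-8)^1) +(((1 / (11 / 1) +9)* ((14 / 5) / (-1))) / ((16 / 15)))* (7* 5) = -73511 / 88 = -835.35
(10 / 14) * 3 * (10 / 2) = 75 / 7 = 10.71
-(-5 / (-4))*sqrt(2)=-1.77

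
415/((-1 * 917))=-415/917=-0.45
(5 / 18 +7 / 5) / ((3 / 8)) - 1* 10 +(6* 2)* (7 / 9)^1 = 514 / 135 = 3.81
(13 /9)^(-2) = 81 /169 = 0.48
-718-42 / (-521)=-374036 / 521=-717.92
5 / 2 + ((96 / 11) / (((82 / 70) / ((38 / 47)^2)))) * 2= 24388655 / 1992518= 12.24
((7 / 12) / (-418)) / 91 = -1 / 65208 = -0.00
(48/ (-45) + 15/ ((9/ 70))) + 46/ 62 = 18033/ 155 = 116.34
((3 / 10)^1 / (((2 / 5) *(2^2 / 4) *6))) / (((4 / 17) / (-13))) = -221 / 32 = -6.91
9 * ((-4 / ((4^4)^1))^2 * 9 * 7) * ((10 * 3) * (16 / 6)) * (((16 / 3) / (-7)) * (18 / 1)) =-1215 / 8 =-151.88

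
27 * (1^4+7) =216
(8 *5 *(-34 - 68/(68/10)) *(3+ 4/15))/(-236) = 4312/177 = 24.36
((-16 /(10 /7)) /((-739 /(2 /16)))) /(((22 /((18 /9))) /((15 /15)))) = 7 /40645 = 0.00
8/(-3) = -8/3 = -2.67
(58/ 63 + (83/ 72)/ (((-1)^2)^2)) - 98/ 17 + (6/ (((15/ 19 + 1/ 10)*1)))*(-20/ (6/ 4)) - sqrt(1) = -137026555/ 1447992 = -94.63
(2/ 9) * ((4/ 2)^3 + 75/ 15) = 26/ 9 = 2.89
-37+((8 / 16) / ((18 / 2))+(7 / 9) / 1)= -217 / 6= -36.17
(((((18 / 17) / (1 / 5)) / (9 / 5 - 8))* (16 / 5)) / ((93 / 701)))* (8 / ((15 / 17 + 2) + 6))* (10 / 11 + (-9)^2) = -2425347840 / 1596221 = -1519.43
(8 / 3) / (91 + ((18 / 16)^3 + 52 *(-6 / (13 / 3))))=4096 / 31371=0.13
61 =61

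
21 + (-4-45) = -28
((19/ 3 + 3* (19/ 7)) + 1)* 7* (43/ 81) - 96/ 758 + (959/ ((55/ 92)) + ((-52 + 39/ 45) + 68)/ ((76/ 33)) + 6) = 644760470017/ 384965460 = 1674.85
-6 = -6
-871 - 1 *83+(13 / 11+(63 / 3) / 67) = -701996 / 737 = -952.50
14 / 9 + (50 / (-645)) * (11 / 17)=9904 / 6579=1.51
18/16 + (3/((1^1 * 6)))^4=19/16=1.19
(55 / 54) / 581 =55 / 31374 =0.00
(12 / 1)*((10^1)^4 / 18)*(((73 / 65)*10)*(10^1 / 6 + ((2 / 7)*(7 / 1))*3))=67160000 / 117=574017.09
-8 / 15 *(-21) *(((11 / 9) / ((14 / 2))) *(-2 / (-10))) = 88 / 225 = 0.39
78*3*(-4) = -936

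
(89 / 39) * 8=712 / 39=18.26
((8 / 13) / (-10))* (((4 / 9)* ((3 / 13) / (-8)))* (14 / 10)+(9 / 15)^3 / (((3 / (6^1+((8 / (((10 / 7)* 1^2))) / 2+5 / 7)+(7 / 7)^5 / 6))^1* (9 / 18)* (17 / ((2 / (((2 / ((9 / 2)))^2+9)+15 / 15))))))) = 8940286 / 77867278125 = 0.00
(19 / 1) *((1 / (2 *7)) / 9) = 19 / 126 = 0.15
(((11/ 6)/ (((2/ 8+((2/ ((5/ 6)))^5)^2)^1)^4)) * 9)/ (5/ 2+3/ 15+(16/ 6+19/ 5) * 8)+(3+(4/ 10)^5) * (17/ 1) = 982753395590221256357922045859116759216842172660424687/ 19204124345571454391682723496706163297381945804603125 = 51.17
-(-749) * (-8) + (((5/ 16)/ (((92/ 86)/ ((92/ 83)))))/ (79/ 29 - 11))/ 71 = -5992.00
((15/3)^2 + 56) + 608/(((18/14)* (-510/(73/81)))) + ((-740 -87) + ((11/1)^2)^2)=2582855681/185895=13894.16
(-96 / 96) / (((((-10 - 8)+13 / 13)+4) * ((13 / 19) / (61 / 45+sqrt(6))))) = 0.43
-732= -732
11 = 11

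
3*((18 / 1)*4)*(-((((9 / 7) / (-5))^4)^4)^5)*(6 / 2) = -14157147634239809780501465413937672372383448467983463218766709918733580166170248 / 3353077164822748841188787625923370388228499573110866243697217455549154293219967491214428267909397618495859205722808837890625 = -0.00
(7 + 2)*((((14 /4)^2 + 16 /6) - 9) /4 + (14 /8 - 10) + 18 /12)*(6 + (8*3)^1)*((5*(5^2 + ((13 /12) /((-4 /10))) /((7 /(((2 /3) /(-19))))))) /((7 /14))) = -757513625 /2128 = -355974.45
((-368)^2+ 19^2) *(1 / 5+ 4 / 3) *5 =3123055 / 3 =1041018.33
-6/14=-3/7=-0.43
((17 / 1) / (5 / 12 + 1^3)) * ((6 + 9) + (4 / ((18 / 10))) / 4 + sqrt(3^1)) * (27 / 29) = 324 * sqrt(3) / 29 + 5040 / 29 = 193.14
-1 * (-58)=58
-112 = -112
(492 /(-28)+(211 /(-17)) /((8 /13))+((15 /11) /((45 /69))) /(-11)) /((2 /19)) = -83016795 /230384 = -360.34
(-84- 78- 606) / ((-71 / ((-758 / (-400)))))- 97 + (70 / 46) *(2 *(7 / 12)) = -18304283 / 244950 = -74.73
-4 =-4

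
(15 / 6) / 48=5 / 96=0.05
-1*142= -142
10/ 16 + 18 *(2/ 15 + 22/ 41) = 20801/ 1640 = 12.68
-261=-261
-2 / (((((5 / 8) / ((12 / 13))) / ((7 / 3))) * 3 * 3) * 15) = -448 / 8775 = -0.05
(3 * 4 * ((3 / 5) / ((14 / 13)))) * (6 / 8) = 5.01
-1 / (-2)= 1 / 2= 0.50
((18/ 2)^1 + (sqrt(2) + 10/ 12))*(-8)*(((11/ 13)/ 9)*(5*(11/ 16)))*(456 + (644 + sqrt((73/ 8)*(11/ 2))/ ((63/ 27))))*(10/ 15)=-605*(6*sqrt(2) + 59)*(3*sqrt(803) + 30800)/ 58968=-21384.34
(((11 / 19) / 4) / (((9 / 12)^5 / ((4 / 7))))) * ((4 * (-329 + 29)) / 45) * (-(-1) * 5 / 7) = -6.64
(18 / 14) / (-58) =-9 / 406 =-0.02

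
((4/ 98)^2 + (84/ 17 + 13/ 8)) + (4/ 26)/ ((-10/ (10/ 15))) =417551143/ 63674520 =6.56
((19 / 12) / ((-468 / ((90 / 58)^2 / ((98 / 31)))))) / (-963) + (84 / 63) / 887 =2450080369 / 1627019672096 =0.00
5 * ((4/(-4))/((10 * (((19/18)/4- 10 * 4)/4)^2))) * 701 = -29071872/8185321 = -3.55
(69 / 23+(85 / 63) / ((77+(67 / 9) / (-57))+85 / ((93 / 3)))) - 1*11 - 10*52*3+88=-13116221045 / 8862413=-1479.98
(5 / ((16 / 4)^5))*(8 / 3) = 5 / 384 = 0.01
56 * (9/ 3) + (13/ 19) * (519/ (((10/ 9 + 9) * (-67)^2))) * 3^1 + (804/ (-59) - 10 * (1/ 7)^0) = 5086387933/ 35225183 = 144.40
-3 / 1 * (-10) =30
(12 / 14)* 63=54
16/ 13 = 1.23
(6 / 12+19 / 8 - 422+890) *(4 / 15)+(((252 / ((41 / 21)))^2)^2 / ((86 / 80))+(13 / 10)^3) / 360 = 31377285370450799431 / 43742780280000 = 717313.47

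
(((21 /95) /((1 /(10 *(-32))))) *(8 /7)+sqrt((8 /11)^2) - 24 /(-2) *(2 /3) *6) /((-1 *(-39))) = -0.82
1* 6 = 6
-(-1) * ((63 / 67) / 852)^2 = 441 / 362064784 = 0.00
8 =8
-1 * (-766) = 766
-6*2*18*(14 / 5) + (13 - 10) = -3009 / 5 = -601.80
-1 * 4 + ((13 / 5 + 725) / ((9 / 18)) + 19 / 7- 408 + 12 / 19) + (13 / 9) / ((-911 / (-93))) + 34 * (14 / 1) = 2767411364 / 1817445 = 1522.69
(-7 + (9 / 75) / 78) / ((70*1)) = -4549 / 45500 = -0.10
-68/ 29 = -2.34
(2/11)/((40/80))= 4/11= 0.36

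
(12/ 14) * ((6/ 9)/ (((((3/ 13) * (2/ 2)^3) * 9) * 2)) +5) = 836/ 189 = 4.42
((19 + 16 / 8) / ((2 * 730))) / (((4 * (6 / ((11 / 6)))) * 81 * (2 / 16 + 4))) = 7 / 2128680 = 0.00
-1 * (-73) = 73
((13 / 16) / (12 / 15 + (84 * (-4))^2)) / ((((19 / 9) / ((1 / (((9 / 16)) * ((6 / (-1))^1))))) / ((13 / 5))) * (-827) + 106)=845 / 278537855992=0.00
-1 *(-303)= 303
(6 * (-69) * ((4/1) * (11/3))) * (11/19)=-66792/19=-3515.37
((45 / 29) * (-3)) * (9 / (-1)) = 1215 / 29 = 41.90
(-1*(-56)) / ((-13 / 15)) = -840 / 13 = -64.62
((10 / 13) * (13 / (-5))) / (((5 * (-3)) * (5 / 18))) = 12 / 25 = 0.48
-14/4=-7/2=-3.50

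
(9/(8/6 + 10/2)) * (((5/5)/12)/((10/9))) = 81/760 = 0.11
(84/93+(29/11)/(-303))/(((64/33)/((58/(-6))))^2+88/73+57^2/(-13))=-811417467575/225573524415537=-0.00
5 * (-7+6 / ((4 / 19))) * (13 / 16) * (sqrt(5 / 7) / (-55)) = -559 * sqrt(35) / 2464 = -1.34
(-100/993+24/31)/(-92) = -5183/708009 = -0.01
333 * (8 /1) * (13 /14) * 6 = 103896 /7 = 14842.29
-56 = -56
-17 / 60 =-0.28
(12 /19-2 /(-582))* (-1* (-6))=7022 /1843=3.81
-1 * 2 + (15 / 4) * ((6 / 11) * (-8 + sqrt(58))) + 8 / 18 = -1774 / 99 + 45 * sqrt(58) / 22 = -2.34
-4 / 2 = -2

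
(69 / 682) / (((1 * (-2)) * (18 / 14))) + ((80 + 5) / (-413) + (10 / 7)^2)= 1.80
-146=-146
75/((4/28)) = 525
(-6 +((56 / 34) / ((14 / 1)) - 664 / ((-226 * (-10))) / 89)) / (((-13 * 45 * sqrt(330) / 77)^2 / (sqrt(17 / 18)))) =-0.00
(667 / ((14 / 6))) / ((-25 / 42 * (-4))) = 6003 / 50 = 120.06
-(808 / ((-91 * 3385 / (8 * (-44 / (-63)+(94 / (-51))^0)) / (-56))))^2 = -30616125177856 / 7685730459225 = -3.98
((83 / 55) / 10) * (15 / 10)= 249 / 1100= 0.23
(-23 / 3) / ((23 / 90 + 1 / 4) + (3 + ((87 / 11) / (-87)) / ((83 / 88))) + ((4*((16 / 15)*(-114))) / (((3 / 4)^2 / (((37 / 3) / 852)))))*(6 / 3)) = 73191060 / 206451317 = 0.35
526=526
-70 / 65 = -14 / 13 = -1.08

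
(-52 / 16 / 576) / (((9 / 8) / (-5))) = 65 / 2592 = 0.03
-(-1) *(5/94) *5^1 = 25/94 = 0.27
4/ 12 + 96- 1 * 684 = -1763/ 3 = -587.67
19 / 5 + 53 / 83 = 4.44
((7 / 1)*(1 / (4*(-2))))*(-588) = 1029 / 2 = 514.50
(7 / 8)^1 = 0.88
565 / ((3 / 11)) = 6215 / 3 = 2071.67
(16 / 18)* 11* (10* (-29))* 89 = -2271280 / 9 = -252364.44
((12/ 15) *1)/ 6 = 2/ 15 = 0.13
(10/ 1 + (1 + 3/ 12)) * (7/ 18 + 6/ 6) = 125/ 8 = 15.62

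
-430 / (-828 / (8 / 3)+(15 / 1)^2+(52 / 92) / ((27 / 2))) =534060 / 106139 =5.03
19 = 19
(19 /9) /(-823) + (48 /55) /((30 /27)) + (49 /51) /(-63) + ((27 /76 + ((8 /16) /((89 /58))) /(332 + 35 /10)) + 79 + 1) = 3477181227058673 /42862613537700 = 81.12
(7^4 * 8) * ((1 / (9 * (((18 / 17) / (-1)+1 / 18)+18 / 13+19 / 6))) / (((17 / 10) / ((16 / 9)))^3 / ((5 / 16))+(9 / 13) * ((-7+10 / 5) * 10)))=-70636267520000 / 3736254544443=-18.91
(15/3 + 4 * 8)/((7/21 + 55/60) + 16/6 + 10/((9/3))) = 5.10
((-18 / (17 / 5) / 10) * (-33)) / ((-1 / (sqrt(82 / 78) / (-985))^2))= -0.00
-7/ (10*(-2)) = 7/ 20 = 0.35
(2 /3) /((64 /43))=43 /96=0.45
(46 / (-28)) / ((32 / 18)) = -207 / 224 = -0.92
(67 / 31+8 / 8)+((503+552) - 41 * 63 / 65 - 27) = 1997717 / 2015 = 991.42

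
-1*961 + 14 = -947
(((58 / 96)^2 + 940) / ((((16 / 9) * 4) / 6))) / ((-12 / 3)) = -198.36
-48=-48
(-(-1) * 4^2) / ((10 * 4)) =2 / 5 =0.40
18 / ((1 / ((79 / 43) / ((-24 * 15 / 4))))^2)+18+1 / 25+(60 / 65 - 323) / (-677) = 18.52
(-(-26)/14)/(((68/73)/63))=8541/68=125.60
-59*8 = -472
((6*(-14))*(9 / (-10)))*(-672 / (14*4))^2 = 54432 / 5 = 10886.40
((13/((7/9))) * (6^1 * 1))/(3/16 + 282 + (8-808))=-11232/57995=-0.19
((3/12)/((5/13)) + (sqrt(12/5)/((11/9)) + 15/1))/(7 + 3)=9 * sqrt(15)/275 + 313/200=1.69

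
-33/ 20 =-1.65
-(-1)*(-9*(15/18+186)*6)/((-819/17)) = 19057/91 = 209.42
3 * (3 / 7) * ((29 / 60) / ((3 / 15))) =87 / 28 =3.11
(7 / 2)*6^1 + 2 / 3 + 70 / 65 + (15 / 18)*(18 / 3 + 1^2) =743 / 26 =28.58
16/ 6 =8/ 3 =2.67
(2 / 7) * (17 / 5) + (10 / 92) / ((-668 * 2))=2089329 / 2150960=0.97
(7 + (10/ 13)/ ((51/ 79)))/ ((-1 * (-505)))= 5431/ 334815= 0.02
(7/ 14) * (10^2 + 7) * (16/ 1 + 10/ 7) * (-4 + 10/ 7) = -2397.67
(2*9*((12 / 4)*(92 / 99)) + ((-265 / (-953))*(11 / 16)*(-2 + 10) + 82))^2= 7858989885321 / 439573156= 17878.68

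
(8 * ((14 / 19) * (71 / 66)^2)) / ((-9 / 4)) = -564592 / 186219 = -3.03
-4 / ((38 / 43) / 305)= -26230 / 19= -1380.53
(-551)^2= 303601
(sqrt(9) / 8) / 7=3 / 56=0.05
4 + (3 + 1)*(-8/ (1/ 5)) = -156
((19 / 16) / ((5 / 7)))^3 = 2352637 / 512000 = 4.59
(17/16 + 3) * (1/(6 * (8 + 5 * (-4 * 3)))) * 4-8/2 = -389/96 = -4.05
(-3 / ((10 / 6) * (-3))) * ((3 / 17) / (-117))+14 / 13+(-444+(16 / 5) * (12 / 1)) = -446999 / 1105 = -404.52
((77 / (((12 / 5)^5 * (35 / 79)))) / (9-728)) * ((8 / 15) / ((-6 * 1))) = 108625 / 402547968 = 0.00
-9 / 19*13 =-117 / 19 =-6.16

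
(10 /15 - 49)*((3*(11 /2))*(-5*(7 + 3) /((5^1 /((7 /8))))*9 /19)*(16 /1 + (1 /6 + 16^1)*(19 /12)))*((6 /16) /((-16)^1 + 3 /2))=-17296125 /4864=-3555.95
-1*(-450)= 450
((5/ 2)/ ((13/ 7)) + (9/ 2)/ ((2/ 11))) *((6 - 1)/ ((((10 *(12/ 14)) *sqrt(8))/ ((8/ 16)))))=9499 *sqrt(2)/ 4992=2.69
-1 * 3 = -3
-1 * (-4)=4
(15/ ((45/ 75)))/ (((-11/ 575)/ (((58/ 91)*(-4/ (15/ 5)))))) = 3335000/ 3003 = 1110.56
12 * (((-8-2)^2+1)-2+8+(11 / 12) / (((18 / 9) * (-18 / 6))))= 7693 / 6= 1282.17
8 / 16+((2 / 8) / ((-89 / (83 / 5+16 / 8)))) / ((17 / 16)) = 6821 / 15130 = 0.45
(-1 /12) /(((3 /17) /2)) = -17 /18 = -0.94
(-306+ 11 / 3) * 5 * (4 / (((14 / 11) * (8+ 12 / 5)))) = -249425 / 546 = -456.82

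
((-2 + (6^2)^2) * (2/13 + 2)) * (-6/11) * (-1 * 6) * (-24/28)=-7818.29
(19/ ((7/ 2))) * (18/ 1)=684/ 7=97.71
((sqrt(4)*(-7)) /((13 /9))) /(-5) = 126 /65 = 1.94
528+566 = 1094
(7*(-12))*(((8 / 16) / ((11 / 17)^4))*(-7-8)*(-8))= -420945840 / 14641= -28751.17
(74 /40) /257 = 37 /5140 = 0.01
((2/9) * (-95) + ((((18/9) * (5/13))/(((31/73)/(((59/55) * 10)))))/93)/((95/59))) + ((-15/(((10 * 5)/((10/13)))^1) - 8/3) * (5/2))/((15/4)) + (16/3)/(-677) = -22.92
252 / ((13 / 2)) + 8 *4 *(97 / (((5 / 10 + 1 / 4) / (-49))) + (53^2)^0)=-7906232 / 39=-202723.90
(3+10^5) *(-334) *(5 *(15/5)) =-501015030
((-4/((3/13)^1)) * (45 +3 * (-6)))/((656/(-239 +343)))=-3042/41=-74.20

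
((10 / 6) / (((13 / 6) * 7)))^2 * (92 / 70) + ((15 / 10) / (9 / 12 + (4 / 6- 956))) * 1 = 0.01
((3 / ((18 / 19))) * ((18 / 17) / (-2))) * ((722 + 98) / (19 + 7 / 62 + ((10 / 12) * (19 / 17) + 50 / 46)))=-9997686 / 153679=-65.06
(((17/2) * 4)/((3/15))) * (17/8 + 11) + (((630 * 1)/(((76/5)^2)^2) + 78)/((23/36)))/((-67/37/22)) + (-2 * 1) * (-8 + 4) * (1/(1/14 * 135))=748.59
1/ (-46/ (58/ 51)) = -0.02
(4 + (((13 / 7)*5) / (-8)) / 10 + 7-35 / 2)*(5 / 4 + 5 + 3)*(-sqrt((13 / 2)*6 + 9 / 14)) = 27417*sqrt(7770) / 6272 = 385.32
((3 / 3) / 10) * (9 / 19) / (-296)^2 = 9 / 16647040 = 0.00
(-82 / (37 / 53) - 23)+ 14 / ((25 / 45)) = -115.26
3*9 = 27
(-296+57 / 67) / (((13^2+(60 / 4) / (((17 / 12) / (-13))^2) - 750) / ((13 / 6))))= -74294675 / 79246662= -0.94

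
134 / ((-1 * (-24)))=67 / 12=5.58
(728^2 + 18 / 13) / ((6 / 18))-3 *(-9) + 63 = 20670600 / 13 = 1590046.15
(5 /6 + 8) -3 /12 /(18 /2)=317 /36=8.81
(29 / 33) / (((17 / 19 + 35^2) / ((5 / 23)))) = 2755 / 17678628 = 0.00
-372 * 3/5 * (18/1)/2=-10044/5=-2008.80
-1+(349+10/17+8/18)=53402/153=349.03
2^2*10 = 40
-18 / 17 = -1.06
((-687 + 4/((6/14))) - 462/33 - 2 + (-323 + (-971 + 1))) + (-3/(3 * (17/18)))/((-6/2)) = -1986.31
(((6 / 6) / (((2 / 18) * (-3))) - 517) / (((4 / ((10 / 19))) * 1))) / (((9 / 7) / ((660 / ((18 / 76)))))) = -4004000 / 27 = -148296.30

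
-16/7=-2.29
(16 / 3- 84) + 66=-38 / 3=-12.67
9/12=3/4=0.75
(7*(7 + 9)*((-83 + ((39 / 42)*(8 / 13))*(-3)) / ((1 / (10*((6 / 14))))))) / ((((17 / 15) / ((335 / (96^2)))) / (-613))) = 3044387875 / 3808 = 799471.61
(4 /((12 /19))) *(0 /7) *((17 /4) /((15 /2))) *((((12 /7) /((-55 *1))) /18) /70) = 0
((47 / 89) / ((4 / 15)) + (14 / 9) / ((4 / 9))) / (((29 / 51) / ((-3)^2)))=895509 / 10324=86.74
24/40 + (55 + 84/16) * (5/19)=6253/380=16.46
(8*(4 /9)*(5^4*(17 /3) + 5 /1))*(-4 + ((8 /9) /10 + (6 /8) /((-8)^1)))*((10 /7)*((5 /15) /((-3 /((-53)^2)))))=22517827.67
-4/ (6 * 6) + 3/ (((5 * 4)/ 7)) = 0.94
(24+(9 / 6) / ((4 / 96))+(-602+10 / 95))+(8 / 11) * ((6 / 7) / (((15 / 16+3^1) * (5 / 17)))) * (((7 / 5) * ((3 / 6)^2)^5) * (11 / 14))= -302702077 / 558600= -541.89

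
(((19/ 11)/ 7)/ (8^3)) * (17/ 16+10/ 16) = 513/ 630784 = 0.00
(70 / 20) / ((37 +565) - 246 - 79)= 7 / 554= 0.01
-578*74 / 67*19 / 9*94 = -126684.56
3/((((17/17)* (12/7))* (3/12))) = 7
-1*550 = -550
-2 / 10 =-0.20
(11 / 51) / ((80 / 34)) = 11 / 120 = 0.09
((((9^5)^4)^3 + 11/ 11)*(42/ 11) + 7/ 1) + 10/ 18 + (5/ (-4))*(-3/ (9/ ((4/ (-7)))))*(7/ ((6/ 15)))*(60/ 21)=4754889253573584982753273828882414935129484510465154027536678/ 693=6861312054218737348850323000000000000000000000000000000000.00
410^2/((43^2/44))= 4000.22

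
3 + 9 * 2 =21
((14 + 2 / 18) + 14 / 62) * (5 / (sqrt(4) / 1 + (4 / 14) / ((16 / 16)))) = 8750 / 279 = 31.36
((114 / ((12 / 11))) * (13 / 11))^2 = 61009 / 4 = 15252.25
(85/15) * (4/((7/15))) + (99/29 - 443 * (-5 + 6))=-79376/203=-391.01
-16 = -16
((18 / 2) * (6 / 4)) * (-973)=-26271 / 2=-13135.50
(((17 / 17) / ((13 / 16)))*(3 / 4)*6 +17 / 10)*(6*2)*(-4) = -22584 / 65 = -347.45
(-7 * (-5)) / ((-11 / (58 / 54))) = -3.42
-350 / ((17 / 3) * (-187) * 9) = 350 / 9537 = 0.04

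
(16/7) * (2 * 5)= 22.86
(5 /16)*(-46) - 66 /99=-361 /24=-15.04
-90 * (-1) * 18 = 1620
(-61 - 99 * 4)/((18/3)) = -457/6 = -76.17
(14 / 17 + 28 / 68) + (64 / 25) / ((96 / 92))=4703 / 1275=3.69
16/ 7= 2.29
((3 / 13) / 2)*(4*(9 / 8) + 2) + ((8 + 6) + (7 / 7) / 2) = 15.25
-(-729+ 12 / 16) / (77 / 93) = 270909 / 308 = 879.57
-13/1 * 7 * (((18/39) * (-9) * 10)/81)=140/3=46.67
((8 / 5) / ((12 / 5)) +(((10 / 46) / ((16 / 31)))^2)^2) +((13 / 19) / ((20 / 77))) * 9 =127565533727053 / 5226803036160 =24.41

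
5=5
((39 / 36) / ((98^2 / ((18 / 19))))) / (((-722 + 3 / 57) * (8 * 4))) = -39 / 8431236352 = -0.00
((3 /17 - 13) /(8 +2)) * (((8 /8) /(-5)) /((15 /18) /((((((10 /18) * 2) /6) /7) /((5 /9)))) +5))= 218 /19125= 0.01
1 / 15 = 0.07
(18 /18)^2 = 1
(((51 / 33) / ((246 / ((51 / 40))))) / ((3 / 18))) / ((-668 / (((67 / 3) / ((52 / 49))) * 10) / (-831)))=12.58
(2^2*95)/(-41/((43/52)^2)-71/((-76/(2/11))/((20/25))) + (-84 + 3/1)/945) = -6.34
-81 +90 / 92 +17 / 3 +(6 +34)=-4741 / 138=-34.36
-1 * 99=-99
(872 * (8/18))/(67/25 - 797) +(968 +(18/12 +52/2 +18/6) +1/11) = 1962212609/1965942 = 998.10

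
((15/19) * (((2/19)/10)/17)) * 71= 213/6137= 0.03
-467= -467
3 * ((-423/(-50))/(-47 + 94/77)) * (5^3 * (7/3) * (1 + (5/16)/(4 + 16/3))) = -106953/640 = -167.11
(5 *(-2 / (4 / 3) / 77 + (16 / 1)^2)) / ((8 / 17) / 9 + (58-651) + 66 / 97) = -2925235305 / 1353635206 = -2.16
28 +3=31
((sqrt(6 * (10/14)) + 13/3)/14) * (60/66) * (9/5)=9 * sqrt(210)/539 + 39/77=0.75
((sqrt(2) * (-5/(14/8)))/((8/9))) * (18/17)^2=-7290 * sqrt(2)/2023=-5.10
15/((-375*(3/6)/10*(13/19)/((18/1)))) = -1368/65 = -21.05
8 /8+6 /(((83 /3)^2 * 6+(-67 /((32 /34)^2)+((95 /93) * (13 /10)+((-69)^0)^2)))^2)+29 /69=1134554768442894338 /798819008477090901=1.42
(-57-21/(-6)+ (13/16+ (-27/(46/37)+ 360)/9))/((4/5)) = -27785/1472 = -18.88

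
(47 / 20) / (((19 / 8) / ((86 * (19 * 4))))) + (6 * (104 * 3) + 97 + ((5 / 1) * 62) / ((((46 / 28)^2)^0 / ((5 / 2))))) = 46056 / 5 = 9211.20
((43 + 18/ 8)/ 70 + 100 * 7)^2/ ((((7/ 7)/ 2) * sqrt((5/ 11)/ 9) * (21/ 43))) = 1654940344723 * sqrt(55)/ 1372000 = 8945602.10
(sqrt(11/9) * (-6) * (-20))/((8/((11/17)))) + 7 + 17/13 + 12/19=2208/247 + 55 * sqrt(11)/17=19.67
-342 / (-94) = 171 / 47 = 3.64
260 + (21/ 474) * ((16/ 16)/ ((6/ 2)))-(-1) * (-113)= 69685/ 474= 147.01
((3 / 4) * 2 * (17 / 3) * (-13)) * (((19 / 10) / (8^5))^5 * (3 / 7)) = -1641653637 / 52890504608140026393395200000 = -0.00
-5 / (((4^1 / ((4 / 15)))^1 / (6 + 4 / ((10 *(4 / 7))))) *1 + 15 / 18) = -402 / 247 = -1.63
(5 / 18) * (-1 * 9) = -5 / 2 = -2.50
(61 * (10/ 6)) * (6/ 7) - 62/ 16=4663/ 56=83.27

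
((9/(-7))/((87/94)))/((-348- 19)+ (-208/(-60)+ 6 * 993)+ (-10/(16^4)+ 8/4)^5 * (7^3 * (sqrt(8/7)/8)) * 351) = 4053028462238796235863915336350244708896679295419678720/138101887849969922761517187562479401588130708792278764793175461- 14234769200242957465480783001269855155651325014206054400 * sqrt(14)/19728841121424274680216741080354200226875815541754109256167923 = -0.00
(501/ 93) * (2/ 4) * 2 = 167/ 31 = 5.39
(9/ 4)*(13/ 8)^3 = 19773/ 2048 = 9.65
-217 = -217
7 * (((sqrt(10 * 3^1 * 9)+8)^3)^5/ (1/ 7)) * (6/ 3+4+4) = 323217732263629320044427.40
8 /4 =2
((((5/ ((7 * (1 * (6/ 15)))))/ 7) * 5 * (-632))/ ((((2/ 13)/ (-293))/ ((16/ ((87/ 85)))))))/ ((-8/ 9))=-38366152500/ 1421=-26999403.59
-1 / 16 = -0.06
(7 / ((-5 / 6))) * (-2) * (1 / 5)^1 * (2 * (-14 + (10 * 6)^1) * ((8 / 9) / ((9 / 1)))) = 20608 / 675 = 30.53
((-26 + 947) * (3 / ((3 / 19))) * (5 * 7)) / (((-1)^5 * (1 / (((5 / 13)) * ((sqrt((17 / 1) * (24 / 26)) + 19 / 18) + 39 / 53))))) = -6124650 * sqrt(663) / 169-1744504475 / 4134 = -1355139.20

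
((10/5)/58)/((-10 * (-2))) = 1/580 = 0.00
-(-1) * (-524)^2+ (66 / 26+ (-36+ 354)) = 3573655 / 13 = 274896.54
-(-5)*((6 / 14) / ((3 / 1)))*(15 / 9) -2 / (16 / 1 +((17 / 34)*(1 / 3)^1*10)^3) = 12791 / 11697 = 1.09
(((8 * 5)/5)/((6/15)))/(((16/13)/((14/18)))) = 455/36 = 12.64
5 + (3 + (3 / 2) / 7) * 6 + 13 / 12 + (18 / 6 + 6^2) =5407 / 84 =64.37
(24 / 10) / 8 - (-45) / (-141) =-9 / 470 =-0.02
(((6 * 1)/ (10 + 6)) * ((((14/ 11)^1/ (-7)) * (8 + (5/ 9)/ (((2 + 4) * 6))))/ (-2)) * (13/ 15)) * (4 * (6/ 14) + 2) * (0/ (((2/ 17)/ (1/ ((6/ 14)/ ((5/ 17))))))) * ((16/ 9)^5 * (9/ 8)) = 0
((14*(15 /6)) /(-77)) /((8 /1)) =-5 /88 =-0.06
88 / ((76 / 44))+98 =2830 / 19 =148.95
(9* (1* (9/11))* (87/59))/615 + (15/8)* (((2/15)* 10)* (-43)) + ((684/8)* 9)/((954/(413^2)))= 137474.12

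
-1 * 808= -808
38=38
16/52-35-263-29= -4247/13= -326.69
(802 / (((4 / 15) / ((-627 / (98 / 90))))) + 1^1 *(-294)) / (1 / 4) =-339484074 / 49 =-6928246.41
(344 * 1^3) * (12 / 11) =4128 / 11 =375.27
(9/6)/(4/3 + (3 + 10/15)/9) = 81/94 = 0.86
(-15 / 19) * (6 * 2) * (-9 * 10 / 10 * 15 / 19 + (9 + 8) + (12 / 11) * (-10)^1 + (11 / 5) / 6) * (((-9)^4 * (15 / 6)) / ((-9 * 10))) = -8881407 / 7942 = -1118.28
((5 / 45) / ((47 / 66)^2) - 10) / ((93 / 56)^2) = -22585472 / 6368547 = -3.55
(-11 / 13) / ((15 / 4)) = -44 / 195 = -0.23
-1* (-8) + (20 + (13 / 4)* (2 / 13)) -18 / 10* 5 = 39 / 2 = 19.50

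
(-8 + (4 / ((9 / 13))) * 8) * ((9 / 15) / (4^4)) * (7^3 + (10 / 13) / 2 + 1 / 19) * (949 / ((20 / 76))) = 266278231 / 2400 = 110949.26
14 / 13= 1.08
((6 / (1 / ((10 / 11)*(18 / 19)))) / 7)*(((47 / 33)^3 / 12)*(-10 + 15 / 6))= -2595575 / 1947253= -1.33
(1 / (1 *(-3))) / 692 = -1 / 2076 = -0.00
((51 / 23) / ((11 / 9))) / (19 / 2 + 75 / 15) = 918 / 7337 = 0.13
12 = 12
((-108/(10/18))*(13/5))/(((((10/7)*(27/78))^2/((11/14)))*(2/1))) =-507507/625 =-812.01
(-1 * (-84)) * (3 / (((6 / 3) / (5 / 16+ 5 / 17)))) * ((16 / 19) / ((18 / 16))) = 18480 / 323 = 57.21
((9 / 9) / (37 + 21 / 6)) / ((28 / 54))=1 / 21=0.05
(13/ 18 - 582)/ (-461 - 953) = 10463/ 25452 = 0.41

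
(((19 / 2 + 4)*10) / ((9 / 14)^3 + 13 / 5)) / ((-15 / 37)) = -4568760 / 39317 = -116.20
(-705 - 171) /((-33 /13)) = 345.09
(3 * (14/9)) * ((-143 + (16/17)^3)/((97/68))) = -13037976/28033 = -465.09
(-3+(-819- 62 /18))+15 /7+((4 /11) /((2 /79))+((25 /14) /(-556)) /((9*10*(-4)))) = -4987044169 /6164928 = -808.94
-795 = -795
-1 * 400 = -400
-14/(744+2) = -7/373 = -0.02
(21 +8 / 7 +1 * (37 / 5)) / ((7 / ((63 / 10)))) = 4653 / 175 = 26.59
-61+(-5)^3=-186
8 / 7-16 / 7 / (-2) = 16 / 7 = 2.29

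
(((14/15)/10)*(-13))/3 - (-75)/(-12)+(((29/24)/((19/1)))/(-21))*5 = -177411/26600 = -6.67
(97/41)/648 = 97/26568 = 0.00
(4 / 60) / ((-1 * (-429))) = 1 / 6435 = 0.00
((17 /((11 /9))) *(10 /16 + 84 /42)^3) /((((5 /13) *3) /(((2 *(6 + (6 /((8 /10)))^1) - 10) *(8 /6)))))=34793577 /7040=4942.27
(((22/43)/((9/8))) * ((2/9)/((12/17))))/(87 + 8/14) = 10472/6405237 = 0.00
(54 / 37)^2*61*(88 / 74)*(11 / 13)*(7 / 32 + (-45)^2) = 348710200443 / 1316978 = 264780.58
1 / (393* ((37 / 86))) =86 / 14541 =0.01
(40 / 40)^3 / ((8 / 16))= 2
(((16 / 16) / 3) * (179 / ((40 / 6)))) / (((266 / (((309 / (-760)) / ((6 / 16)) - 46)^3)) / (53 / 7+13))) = -5884724701926 / 81450625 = -72248.98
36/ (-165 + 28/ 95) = -3420/ 15647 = -0.22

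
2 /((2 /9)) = 9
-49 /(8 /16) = -98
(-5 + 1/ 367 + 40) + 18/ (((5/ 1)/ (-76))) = -437826/ 1835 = -238.60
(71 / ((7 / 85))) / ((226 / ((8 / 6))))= 12070 / 2373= 5.09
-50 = -50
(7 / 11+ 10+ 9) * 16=3456 / 11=314.18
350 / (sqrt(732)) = 175 * sqrt(183) / 183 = 12.94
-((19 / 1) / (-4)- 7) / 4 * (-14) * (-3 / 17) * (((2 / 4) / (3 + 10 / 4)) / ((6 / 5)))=1645 / 2992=0.55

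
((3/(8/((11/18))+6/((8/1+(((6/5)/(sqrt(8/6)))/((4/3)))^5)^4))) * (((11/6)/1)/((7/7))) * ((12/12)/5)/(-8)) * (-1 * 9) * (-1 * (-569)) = 830821250702701668498870025322496000000000000000000000000 * sqrt(3)/1652012393397779289979900003360018401597200529855598967698009+113726510285279196533077208574682704653593281680028133327040221641/2114575863549157491174272004300823554044416678215166678653451520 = 53.78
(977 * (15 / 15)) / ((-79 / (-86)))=84022 / 79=1063.57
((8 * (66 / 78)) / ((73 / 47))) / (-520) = -517 / 61685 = -0.01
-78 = -78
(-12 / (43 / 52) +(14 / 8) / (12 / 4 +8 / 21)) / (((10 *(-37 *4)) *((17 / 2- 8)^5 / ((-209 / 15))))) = -2381137 / 564805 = -4.22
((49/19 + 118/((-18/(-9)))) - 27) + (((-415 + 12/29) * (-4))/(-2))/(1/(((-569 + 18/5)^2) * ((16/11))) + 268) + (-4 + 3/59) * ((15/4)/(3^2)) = 12088417233113435/405114057783252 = 29.84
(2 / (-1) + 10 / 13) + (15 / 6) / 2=1 / 52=0.02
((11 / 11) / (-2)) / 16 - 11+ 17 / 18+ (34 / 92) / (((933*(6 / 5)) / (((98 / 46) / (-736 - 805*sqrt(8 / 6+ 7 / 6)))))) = -10.09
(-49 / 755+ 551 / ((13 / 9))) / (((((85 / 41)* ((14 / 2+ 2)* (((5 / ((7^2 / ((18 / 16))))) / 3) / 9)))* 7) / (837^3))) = 1679941532567184768 / 4171375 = 402730881919.56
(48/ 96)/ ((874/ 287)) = 287/ 1748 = 0.16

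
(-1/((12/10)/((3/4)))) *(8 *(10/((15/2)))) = -20/3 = -6.67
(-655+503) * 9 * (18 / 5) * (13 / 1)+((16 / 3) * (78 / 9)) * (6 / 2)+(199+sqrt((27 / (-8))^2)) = -7641763 / 120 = -63681.36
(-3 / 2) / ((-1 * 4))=3 / 8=0.38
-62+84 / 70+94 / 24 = -3413 / 60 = -56.88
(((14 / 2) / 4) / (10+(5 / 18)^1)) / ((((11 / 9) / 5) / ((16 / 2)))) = 2268 / 407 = 5.57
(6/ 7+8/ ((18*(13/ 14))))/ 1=1094/ 819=1.34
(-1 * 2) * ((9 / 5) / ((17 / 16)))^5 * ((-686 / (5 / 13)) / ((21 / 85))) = 52588481347584 / 261003125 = 201486.02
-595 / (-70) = 17 / 2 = 8.50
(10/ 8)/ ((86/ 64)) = 40/ 43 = 0.93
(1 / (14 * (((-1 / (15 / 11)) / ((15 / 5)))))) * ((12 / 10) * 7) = -27 / 11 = -2.45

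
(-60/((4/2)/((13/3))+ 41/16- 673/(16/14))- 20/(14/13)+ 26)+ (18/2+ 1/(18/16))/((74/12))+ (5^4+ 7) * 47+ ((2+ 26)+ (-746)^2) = 18502839733286/31560963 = 586257.13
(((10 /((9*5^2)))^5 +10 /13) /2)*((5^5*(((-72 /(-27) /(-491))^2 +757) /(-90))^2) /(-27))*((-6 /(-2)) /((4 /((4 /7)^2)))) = -2489060491292821772556868537 /3227234353422627454103925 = -771.27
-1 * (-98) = 98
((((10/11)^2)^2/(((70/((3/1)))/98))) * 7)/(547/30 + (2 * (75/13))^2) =1490580000/11236132963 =0.13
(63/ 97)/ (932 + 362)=0.00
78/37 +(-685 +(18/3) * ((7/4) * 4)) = -23713/37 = -640.89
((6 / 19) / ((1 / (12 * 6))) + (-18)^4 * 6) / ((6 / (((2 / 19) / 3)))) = 1329744 / 361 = 3683.50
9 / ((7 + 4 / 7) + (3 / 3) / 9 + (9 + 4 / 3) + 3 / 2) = 1134 / 2459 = 0.46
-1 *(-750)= 750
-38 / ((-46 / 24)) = 456 / 23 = 19.83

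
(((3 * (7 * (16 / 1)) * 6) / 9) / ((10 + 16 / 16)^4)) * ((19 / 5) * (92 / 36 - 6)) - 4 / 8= -922717 / 1317690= -0.70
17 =17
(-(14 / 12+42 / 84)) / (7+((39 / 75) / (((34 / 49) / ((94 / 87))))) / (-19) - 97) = 1170875 / 63257189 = 0.02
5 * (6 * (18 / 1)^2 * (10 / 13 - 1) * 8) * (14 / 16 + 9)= -2303640 / 13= -177203.08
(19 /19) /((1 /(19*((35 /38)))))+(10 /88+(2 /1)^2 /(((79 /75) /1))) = 74425 /3476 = 21.41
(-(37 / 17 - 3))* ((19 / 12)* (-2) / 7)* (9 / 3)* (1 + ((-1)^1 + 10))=-11.18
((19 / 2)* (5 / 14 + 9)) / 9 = 2489 / 252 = 9.88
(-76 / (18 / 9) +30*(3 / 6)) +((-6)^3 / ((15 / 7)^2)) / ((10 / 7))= -6991 / 125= -55.93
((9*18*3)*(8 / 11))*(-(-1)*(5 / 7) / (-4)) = -4860 / 77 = -63.12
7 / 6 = 1.17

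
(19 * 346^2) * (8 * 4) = 72787328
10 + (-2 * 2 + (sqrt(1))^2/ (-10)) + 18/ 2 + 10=249/ 10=24.90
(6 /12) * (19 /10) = 19 /20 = 0.95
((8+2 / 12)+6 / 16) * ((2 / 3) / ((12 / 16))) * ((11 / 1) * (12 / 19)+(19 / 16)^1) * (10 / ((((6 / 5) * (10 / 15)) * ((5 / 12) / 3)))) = 2534825 / 456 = 5558.83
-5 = -5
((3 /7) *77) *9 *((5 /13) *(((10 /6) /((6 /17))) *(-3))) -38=-43063 /26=-1656.27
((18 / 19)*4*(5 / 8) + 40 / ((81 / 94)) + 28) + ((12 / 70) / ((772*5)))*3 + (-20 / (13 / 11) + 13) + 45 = 117.87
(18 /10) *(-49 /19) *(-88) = 38808 /95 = 408.51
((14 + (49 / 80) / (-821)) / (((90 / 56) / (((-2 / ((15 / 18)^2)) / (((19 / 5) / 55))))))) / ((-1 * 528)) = 6436297 / 9359400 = 0.69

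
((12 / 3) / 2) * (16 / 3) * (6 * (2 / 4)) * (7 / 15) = 224 / 15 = 14.93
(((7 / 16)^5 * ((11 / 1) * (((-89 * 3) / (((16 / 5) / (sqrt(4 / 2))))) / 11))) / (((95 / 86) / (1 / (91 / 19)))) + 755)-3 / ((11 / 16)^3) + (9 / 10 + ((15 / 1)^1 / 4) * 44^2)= 106568749 / 13310-27565881 * sqrt(2) / 109051904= 8006.31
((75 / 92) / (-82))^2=5625 / 56911936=0.00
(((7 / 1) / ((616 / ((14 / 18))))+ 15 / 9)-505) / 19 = -398633 / 15048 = -26.49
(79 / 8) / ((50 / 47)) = 3713 / 400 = 9.28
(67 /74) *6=201 /37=5.43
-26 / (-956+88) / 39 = 1 / 1302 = 0.00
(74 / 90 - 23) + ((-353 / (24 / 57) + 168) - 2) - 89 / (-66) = -2745089 / 3960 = -693.20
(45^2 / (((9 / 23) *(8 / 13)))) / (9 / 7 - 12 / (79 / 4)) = 496041 / 40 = 12401.02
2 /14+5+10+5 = 141 /7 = 20.14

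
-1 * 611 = -611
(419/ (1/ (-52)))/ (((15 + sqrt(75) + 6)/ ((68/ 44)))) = -1296386/ 671 + 925990*sqrt(3)/ 2013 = -1135.27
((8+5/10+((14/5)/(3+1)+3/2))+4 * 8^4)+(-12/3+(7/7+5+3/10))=16397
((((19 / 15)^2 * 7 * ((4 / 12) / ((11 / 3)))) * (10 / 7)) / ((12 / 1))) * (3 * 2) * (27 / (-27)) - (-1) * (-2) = -1351 / 495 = -2.73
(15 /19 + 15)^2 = 90000 /361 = 249.31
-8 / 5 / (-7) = 8 / 35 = 0.23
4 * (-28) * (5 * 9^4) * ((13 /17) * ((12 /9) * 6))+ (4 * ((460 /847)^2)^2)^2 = -101218217373316577495874732807040 /4503147827343261174184337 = -22477214.00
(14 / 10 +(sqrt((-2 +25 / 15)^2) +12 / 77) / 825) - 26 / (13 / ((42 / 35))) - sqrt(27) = -6.20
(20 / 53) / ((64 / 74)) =185 / 424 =0.44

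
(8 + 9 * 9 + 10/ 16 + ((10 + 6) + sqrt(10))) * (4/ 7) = 4 * sqrt(10)/ 7 + 845/ 14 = 62.16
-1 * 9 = -9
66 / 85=0.78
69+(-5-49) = 15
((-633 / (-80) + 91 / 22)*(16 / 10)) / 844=10603 / 464200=0.02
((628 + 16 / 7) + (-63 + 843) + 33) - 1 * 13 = 10012 / 7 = 1430.29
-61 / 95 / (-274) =61 / 26030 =0.00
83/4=20.75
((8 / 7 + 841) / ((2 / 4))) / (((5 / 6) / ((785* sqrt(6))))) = 11106180* sqrt(6) / 7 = 3886353.43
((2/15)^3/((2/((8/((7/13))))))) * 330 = 9152/1575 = 5.81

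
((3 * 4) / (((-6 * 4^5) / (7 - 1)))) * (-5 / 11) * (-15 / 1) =-225 / 2816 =-0.08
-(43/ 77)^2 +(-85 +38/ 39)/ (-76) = 0.79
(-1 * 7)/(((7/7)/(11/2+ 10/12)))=-133/3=-44.33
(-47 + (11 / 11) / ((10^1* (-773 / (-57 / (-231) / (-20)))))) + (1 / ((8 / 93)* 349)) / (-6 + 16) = -390501494673 / 8309131600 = -47.00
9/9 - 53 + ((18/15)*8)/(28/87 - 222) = -2509268/48215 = -52.04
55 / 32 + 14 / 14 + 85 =2807 / 32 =87.72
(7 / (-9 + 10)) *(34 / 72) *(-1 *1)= -119 / 36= -3.31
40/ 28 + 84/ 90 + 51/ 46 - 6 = -12217/ 4830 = -2.53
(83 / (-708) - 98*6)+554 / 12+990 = 317219 / 708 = 448.05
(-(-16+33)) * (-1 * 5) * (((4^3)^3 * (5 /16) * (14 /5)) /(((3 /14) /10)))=2729574400 /3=909858133.33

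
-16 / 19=-0.84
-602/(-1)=602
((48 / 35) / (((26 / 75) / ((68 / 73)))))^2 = 599270400 / 44129449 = 13.58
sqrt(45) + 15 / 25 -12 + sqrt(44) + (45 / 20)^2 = -507 / 80 + 2*sqrt(11) + 3*sqrt(5) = 7.00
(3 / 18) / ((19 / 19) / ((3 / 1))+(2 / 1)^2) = 1 / 26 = 0.04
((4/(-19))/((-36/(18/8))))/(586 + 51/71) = 71/3165932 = 0.00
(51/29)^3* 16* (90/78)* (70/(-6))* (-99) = 36770857200/317057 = 115975.54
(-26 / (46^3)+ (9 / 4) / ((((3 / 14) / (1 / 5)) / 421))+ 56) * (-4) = -228763869 / 60835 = -3760.40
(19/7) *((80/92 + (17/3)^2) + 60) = 365693/1449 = 252.38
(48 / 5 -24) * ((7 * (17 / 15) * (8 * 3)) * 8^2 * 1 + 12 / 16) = -4387086 / 25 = -175483.44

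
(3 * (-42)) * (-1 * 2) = 252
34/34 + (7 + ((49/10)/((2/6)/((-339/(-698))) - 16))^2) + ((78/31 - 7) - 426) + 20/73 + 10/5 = -23059258824993193/54888946418800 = -420.11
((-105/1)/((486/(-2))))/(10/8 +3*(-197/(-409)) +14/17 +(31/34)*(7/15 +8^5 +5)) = 695300/48088972431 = 0.00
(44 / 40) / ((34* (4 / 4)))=11 / 340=0.03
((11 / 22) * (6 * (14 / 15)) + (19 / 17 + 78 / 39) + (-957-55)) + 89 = -77952 / 85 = -917.08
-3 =-3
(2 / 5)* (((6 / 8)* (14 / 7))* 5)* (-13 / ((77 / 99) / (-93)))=4663.29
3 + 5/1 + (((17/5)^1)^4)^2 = 6978882441/390625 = 17865.94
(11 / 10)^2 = 1.21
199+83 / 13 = 2670 / 13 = 205.38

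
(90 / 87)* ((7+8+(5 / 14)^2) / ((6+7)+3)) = 0.98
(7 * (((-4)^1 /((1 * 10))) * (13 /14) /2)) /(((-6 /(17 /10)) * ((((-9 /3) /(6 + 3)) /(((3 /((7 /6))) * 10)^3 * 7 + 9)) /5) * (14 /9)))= -11600725149 /27440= -422766.95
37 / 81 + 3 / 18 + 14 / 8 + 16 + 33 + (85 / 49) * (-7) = 88975 / 2268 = 39.23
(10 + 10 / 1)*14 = 280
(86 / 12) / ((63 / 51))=731 / 126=5.80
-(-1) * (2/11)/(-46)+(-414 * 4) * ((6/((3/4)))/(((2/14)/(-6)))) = 140773247/253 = 556416.00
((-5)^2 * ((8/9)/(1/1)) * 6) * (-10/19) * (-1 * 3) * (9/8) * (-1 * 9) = -40500/19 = -2131.58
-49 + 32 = -17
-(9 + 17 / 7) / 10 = -8 / 7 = -1.14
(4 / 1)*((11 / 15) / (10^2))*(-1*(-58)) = 638 / 375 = 1.70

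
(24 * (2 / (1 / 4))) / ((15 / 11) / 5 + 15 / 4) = 2816 / 59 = 47.73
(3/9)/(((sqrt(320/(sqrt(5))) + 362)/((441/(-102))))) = -290557309/72983165188-35476 * sqrt(5)/18245791297 + 784 * 5^(3/4)/18245791297 + 1605289 * 5^(1/4)/18245791297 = -0.00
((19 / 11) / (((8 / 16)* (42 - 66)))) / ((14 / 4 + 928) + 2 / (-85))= -1615 / 10451166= -0.00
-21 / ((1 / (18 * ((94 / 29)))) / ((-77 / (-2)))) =-1367982 / 29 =-47171.79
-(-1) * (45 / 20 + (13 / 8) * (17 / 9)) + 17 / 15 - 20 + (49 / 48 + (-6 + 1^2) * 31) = -120619 / 720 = -167.53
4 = 4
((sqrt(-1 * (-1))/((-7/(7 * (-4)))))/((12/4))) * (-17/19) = -68/57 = -1.19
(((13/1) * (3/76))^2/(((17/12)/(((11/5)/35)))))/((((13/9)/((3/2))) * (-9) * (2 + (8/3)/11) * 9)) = -42471/635793200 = -0.00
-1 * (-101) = 101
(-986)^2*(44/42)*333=2374102632/7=339157518.86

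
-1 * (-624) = 624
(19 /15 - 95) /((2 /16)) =-11248 /15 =-749.87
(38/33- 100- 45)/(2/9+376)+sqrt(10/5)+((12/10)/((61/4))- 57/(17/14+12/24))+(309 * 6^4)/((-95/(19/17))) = -1832673021917/386241020+sqrt(2) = -4743.48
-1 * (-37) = 37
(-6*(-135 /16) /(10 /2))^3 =531441 /512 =1037.97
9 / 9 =1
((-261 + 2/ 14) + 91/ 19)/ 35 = -34057/ 4655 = -7.32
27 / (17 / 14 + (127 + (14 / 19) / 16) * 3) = 28728 / 406823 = 0.07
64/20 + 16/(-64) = 2.95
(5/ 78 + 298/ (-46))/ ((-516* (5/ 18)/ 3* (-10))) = -34521/ 2571400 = -0.01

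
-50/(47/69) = -3450/47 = -73.40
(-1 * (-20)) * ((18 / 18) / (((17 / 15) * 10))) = 30 / 17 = 1.76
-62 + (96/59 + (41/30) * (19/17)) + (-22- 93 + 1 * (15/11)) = -57089749/330990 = -172.48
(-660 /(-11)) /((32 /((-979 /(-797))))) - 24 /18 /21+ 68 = 28214435 /401688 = 70.24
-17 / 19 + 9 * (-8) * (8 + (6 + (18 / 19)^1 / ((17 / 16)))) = -346609 / 323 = -1073.09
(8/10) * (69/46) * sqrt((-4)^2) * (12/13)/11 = 288/715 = 0.40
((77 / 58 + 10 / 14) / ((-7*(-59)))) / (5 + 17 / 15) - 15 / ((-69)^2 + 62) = -24488805 / 10628773064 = -0.00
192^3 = 7077888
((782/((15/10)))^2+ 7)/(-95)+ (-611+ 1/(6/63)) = -5919173/1710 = -3461.50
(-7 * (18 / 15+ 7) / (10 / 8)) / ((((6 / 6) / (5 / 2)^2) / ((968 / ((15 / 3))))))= -277816 / 5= -55563.20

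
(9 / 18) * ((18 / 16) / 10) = 9 / 160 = 0.06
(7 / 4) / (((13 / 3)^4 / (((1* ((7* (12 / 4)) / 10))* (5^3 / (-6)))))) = -99225 / 456976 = -0.22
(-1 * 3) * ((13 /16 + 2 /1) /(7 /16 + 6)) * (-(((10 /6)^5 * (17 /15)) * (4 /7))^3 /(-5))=-76765625000000 /506932535403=-151.43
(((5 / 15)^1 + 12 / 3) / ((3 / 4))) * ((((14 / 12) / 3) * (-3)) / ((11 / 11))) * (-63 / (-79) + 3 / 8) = -7.90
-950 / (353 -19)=-475 / 167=-2.84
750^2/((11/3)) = 1687500/11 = 153409.09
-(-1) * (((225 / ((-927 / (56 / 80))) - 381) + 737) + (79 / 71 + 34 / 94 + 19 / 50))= 3073502217 / 8592775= 357.68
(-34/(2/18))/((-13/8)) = 2448/13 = 188.31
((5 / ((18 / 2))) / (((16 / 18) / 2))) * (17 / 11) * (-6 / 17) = -15 / 22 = -0.68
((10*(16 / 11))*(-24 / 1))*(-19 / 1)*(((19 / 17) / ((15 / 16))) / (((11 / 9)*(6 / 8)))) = 17743872 / 2057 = 8626.09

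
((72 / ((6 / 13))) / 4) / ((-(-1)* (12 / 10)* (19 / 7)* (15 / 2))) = 91 / 57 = 1.60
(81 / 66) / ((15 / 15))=27 / 22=1.23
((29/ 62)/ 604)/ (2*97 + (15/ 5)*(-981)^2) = 29/ 108122749096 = 0.00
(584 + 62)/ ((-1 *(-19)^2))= -34/ 19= -1.79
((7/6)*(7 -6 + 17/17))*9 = 21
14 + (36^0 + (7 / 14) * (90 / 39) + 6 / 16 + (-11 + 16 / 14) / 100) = 299031 / 18200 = 16.43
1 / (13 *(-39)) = -1 / 507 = -0.00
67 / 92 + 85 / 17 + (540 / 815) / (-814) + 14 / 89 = 5.88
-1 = -1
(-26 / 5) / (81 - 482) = 26 / 2005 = 0.01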